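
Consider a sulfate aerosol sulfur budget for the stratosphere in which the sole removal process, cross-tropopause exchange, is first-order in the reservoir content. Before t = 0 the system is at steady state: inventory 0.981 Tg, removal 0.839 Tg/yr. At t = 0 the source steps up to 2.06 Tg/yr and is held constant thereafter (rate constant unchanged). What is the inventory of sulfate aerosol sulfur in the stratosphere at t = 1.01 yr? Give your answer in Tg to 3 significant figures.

1.81 Tg

Residence time τ = M₀/F₀ = 1.169 yr. The eventual steady state is M_∞ = M₀·(F₁/F₀) = 0.981 × 2.06/0.839 = 2.4087 Tg.
The anomaly ΔM(t) = M(t) − M_∞ decays as ΔM₀·e^(−t/τ) with ΔM₀ = 0.981 − 2.4087 = −1.428 Tg.
At t = 1.01 yr, e^(−t/τ) = e^(−0.8638) = 0.4216, so ΔM = −0.6018 Tg and M = 2.4087 − 0.6018 = 1.8068 Tg.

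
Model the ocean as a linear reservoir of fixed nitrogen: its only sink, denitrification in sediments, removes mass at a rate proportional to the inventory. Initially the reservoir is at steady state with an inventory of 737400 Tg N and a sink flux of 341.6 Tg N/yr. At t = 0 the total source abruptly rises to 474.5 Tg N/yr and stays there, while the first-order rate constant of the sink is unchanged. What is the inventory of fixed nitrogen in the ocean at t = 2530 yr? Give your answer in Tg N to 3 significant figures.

935000 Tg N

Residence time τ = M₀/F₀ = 2159 yr. The eventual steady state is M_∞ = M₀·(F₁/F₀) = 737400 × 474.5/341.6 = 1.0243×10^6 Tg N.
The anomaly ΔM(t) = M(t) − M_∞ decays as ΔM₀·e^(−t/τ) with ΔM₀ = 737400 − 1.0243×10^6 = −286900 Tg N.
At t = 2530 yr, e^(−t/τ) = e^(−1.172) = 0.3097, so ΔM = −88860 Tg N and M = 1.0243×10^6 − 88860 = 935430 Tg N.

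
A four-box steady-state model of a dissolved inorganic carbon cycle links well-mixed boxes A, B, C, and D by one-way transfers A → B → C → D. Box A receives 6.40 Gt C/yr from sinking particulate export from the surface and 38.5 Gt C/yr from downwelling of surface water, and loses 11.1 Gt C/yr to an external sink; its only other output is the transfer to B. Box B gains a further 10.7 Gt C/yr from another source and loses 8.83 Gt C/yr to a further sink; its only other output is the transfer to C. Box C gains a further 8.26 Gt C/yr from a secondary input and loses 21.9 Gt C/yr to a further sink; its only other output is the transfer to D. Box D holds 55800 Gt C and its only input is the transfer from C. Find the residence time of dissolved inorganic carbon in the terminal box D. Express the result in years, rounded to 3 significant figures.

Box A: F(A→B) = (6.40 + 38.5) − 11.1 = 33.800 Gt C/yr.
Box B: F(B→C) = (33.800 + 10.7) − 8.83 = 35.670 Gt C/yr.
Box C: F(C→D) = (35.670 + 8.26) − 21.9 = 22.030 Gt C/yr.
Box D throughput = its input = 22.030 Gt C/yr; τ = 55800 / 22.030 = 2533 yr.

2530 yr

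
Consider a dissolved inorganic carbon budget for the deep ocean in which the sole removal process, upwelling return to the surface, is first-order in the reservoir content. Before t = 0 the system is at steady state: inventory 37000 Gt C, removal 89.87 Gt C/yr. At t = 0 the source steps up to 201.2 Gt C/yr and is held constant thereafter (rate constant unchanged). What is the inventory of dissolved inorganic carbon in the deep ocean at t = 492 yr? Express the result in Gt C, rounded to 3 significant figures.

τ = M₀/F₀ = 37000/89.87 = 411.7 yr; rate constant k = 1/τ.
New steady state M_∞ = F₁/k = F₁·τ = 201.2 × 411.7 = 82835 Gt C.
M(t) = M_∞ + (M₀ − M_∞)·e^(−t/τ); t/τ = 492/411.7 = 1.195, so e^(−t/τ) = 0.3027.
M(t) = 82835 − 45840 × 0.3027 = 68961 Gt C.

69000 Gt C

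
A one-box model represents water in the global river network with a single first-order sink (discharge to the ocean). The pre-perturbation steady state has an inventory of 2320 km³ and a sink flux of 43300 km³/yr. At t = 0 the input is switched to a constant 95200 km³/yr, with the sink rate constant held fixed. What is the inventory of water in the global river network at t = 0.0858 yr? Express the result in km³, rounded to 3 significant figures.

The sink rate constant is k = F₀/M₀ = 43300/2320 = 18.66 yr⁻¹.
Solving dM/dt = F₁ − kM with M(0) = M₀ gives M(t) = F₁/k + (M₀ − F₁/k)·e^(−kt).
F₁/k = 95200/18.66 = 5100.8 km³; kt = 18.66 × 0.0858 = 1.601, e^(−kt) = 0.2016.
M(0.0858) = 5100.8 + (2320 − 5100.8) × 0.2016 = 5100.8 − 560.7 = 4540.1 km³.

4540 km³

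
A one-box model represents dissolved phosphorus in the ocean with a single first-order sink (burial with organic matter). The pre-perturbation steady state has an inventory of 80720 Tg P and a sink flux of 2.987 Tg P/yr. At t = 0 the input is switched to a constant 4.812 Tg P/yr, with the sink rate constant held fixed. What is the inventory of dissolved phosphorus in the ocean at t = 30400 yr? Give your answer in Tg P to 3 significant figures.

114000 Tg P

The sink rate constant is k = F₀/M₀ = 2.987/80720 = 3.700×10^-5 yr⁻¹.
Solving dM/dt = F₁ − kM with M(0) = M₀ gives M(t) = F₁/k + (M₀ − F₁/k)·e^(−kt).
F₁/k = 4.812/3.700×10^-5 = 130040 Tg P; kt = 3.700×10^-5 × 30400 = 1.125, e^(−kt) = 0.3247.
M(30400) = 130040 + (80720 − 130040) × 0.3247 = 130040 − 16010 = 114030 Tg P.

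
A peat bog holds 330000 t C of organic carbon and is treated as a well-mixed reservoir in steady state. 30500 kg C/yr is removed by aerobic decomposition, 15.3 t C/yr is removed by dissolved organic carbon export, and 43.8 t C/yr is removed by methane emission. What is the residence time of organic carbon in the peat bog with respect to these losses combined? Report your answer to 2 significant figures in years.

3700 yr

Convert the aerobic decomposition flux: 30500 kg C/yr = 30.50 t C/yr.
Total removal = 30.50 + 15.30 + 43.80 = 89.600 t C/yr.
τ = M / ΣF_out = 330000 / 89.600 = 3683 yr.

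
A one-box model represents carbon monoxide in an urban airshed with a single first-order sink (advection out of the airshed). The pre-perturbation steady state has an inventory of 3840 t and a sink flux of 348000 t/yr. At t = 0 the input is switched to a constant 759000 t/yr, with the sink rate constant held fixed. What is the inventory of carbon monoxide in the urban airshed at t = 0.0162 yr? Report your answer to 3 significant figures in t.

The sink rate constant is k = F₀/M₀ = 348000/3840 = 90.62 yr⁻¹.
Solving dM/dt = F₁ − kM with M(0) = M₀ gives M(t) = F₁/k + (M₀ − F₁/k)·e^(−kt).
F₁/k = 759000/90.62 = 8375.2 t; kt = 90.62 × 0.0162 = 1.468, e^(−kt) = 0.2304.
M(0.0162) = 8375.2 + (3840 − 8375.2) × 0.2304 = 8375.2 − 1045 = 7330.5 t.

7330 t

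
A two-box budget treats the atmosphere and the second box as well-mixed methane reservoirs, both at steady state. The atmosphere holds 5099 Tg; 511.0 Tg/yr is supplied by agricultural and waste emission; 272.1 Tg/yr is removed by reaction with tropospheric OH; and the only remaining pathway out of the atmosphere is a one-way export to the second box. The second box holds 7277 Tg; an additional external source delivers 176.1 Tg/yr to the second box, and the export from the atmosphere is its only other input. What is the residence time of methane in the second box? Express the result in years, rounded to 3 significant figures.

Balance the atmosphere: ΣF_in = 511.00 Tg/yr.
Export to the second box = ΣF_in − (272.1) = 238.90 Tg/yr.
Total input to the second box = 238.90 + 176.1 = 415.00 Tg/yr; at steady state this equals its total output.
τ = M / F = 7277 / 415.00 = 17.53 yr.

17.5 yr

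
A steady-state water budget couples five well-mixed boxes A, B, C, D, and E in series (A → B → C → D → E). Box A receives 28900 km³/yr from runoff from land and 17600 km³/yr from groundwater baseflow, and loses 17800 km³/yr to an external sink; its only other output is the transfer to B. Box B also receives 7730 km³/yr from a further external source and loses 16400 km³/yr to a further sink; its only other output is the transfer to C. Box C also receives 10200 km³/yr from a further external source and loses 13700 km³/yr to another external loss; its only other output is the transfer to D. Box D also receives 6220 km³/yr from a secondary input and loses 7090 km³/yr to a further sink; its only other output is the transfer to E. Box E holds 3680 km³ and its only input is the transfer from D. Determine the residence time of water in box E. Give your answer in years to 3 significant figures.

Box A: F(A→B) = (28900 + 17600) − 17800 = 28700 km³/yr.
Box B: F(B→C) = (28700 + 7730) − 16400 = 20030 km³/yr.
Box C: F(C→D) = (20030 + 10200) − 13700 = 16530 km³/yr.
Box D: F(D→E) = (16530 + 6220) − 7090 = 15660 km³/yr.
Box E throughput = its input = 15660 km³/yr; τ = 3680 / 15660 = 0.2350 yr.

0.235 yr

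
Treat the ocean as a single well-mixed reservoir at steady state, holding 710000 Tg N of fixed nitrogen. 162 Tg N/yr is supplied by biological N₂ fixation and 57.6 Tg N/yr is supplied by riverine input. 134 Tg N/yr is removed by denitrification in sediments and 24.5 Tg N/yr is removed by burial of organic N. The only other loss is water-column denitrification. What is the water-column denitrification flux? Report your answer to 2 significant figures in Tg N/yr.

At steady state ΣF_in = ΣF_out.
ΣF_in = 162 + 57.6 = 219.60 Tg N/yr.
Water-column denitrification flux = ΣF_in − (134 + 24.5) = 219.60 − 158.5 = 61.10 Tg N/yr.

61 Tg N/yr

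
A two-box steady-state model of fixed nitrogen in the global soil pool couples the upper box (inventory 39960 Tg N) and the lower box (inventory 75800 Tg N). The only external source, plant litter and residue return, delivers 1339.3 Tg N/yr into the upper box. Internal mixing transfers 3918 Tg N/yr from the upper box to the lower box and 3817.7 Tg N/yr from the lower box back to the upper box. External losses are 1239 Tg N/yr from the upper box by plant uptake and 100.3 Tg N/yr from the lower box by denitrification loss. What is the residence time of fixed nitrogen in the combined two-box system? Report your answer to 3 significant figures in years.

Residence time in the combined system uses the total inventory and the total *external* removal — internal exchanges between the two boxes cancel.
M_total = 39960 + 75800 = 115760 Tg N.
ΣF_external_out = 1239 + 100.3 = 1339.3 Tg N/yr.
τ = M_total / ΣF_ext = 115760 / 1339.3 = 86.43 yr.

86.4 yr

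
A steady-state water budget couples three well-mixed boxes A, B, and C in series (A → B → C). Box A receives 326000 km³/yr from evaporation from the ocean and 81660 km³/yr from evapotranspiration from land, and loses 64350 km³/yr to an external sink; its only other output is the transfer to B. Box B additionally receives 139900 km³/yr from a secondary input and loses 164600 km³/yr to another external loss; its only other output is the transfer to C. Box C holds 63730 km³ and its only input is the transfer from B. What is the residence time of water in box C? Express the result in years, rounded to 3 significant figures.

Box A: F(A→B) = (326000 + 81660) − 64350 = 343310 km³/yr.
Box B: F(B→C) = (343310 + 139900) − 164600 = 318610 km³/yr.
Box C throughput = its input = 318610 km³/yr; τ = 63730 / 318610 = 0.2000 yr.

0.200 yr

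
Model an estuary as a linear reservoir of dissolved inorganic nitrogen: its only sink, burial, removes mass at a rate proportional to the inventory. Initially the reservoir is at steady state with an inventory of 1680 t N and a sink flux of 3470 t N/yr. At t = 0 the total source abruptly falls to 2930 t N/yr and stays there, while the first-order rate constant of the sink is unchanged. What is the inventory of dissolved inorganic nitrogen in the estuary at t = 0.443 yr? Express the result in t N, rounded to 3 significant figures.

1520 t N

The sink rate constant is k = F₀/M₀ = 3470/1680 = 2.065 yr⁻¹.
Solving dM/dt = F₁ − kM with M(0) = M₀ gives M(t) = F₁/k + (M₀ − F₁/k)·e^(−kt).
F₁/k = 2930/2.065 = 1418.6 t N; kt = 2.065 × 0.443 = 0.9150, e^(−kt) = 0.4005.
M(0.443) = 1418.6 + (1680 − 1418.6) × 0.4005 = 1418.6 + 104.7 = 1523.3 t N.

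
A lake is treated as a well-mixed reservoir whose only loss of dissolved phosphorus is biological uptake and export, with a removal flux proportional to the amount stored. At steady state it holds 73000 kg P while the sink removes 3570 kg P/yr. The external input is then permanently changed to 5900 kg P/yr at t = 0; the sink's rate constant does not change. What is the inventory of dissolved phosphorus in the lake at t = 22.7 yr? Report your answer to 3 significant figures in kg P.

The sink rate constant is k = F₀/M₀ = 3570/73000 = 0.04890 yr⁻¹.
Solving dM/dt = F₁ − kM with M(0) = M₀ gives M(t) = F₁/k + (M₀ − F₁/k)·e^(−kt).
F₁/k = 5900/0.04890 = 120640 kg P; kt = 0.04890 × 22.7 = 1.110, e^(−kt) = 0.3295.
M(22.7) = 120640 + (73000 − 120640) × 0.3295 = 120640 − 15700 = 104940 kg P.

105000 kg P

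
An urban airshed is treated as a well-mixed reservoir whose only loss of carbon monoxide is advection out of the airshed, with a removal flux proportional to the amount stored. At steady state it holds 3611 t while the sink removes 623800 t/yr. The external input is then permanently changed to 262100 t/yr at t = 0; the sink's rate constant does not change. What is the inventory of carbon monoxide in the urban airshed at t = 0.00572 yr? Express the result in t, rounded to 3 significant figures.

τ = M₀/F₀ = 3611/623800 = 0.005789 yr; rate constant k = 1/τ.
New steady state M_∞ = F₁/k = F₁·τ = 262100 × 0.005789 = 1517.2 t.
M(t) = M_∞ + (M₀ − M_∞)·e^(−t/τ); t/τ = 0.00572/0.005789 = 0.9881, so e^(−t/τ) = 0.3723.
M(t) = 1517.2 + 2094 × 0.3723 = 2296.7 t.

2300 t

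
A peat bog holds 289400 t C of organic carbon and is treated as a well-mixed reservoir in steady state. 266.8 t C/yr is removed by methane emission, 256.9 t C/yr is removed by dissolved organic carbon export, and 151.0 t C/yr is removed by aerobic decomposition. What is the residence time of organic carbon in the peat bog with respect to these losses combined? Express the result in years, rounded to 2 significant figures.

Total removal = 266.8 + 256.9 + 151.0 = 674.70 t C/yr.
τ = M / ΣF_out = 289400 / 674.70 = 428.9 yr.

430 yr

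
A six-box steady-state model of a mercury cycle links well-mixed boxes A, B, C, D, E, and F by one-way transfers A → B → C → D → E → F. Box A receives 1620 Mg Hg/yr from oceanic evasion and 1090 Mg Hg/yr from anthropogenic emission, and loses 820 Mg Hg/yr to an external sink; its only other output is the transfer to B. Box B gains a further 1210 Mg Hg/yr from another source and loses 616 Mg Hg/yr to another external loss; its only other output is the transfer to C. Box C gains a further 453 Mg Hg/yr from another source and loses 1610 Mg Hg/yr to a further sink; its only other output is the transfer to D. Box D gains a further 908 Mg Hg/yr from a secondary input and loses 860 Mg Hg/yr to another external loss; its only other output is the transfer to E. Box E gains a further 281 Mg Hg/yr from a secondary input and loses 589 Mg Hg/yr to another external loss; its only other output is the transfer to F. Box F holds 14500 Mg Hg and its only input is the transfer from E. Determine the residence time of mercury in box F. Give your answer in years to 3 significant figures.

Box A: F(A→B) = (1620 + 1090) − 820 = 1890.0 Mg Hg/yr.
Box B: F(B→C) = (1890.0 + 1210) − 616 = 2484.0 Mg Hg/yr.
Box C: F(C→D) = (2484.0 + 453) − 1610 = 1327.0 Mg Hg/yr.
Box D: F(D→E) = (1327.0 + 908) − 860 = 1375.0 Mg Hg/yr.
Box E: F(E→F) = (1375.0 + 281) − 589 = 1067.0 Mg Hg/yr.
Box F throughput = its input = 1067.0 Mg Hg/yr; τ = 14500 / 1067.0 = 13.59 yr.

13.6 yr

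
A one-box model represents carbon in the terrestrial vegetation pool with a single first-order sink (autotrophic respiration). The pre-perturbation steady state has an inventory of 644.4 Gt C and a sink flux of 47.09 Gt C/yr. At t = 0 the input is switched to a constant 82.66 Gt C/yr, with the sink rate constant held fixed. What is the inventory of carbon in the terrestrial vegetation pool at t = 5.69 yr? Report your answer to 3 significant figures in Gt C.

810 Gt C

The sink rate constant is k = F₀/M₀ = 47.09/644.4 = 0.07308 yr⁻¹.
Solving dM/dt = F₁ − kM with M(0) = M₀ gives M(t) = F₁/k + (M₀ − F₁/k)·e^(−kt).
F₁/k = 82.66/0.07308 = 1131.2 Gt C; kt = 0.07308 × 5.69 = 0.4158, e^(−kt) = 0.6598.
M(5.69) = 1131.2 + (644.4 − 1131.2) × 0.6598 = 1131.2 − 321.2 = 809.99 Gt C.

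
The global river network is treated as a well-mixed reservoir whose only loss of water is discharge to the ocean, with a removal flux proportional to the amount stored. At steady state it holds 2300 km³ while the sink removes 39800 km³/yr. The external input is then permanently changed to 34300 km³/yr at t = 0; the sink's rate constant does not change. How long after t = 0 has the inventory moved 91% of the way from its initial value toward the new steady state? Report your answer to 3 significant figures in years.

τ = M₀/F₀ = 2300/39800 = 0.05779 yr.
The remaining gap fraction is e^(−t/τ); 91% covered ⇒ e^(−t/τ) = 0.0900.
t = −τ ln(0.0900) = 0.05779 × 2.408 = 0.1392 yr.

0.139 yr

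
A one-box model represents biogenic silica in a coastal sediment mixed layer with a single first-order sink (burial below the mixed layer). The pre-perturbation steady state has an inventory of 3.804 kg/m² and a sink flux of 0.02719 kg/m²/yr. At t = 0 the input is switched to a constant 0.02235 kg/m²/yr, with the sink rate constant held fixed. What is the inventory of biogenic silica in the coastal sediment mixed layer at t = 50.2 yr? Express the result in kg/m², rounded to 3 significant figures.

The sink rate constant is k = F₀/M₀ = 0.02719/3.804 = 0.007148 yr⁻¹.
Solving dM/dt = F₁ − kM with M(0) = M₀ gives M(t) = F₁/k + (M₀ − F₁/k)·e^(−kt).
F₁/k = 0.02235/0.007148 = 3.1269 kg/m²; kt = 0.007148 × 50.2 = 0.3588, e^(−kt) = 0.6985.
M(50.2) = 3.1269 + (3.804 − 3.1269) × 0.6985 = 3.1269 + 0.4730 = 3.5998 kg/m².

3.60 kg/m²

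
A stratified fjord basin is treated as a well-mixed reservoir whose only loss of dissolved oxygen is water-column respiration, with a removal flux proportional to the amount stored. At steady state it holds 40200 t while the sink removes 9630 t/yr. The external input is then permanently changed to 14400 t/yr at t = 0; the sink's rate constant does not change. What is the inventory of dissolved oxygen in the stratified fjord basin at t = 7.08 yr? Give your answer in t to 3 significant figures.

τ = M₀/F₀ = 40200/9630 = 4.174 yr; rate constant k = 1/τ.
New steady state M_∞ = F₁/k = F₁·τ = 14400 × 4.174 = 60112 t.
M(t) = M_∞ + (M₀ − M_∞)·e^(−t/τ); t/τ = 7.08/4.174 = 1.696, so e^(−t/τ) = 0.1834.
M(t) = 60112 − 19910 × 0.1834 = 56460 t.

56500 t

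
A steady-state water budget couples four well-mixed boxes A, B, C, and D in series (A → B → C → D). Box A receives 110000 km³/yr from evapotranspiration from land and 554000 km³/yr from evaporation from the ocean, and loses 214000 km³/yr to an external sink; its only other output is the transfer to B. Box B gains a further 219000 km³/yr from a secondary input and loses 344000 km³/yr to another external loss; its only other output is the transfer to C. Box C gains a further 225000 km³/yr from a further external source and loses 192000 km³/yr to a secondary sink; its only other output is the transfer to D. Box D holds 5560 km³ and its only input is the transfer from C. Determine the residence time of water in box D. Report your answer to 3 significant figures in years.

Box A: F(A→B) = (110000 + 554000) − 214000 = 450000 km³/yr.
Box B: F(B→C) = (450000 + 219000) − 344000 = 325000 km³/yr.
Box C: F(C→D) = (325000 + 225000) − 192000 = 358000 km³/yr.
Box D throughput = its input = 358000 km³/yr; τ = 5560 / 358000 = 0.01553 yr.

0.0155 yr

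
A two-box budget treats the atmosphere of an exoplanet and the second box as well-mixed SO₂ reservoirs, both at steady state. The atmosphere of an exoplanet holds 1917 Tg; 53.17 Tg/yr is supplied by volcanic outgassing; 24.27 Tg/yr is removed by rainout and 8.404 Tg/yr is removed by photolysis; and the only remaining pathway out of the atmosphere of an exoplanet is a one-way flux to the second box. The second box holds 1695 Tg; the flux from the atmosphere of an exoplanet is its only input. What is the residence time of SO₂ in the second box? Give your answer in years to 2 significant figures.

Balance the atmosphere of an exoplanet: ΣF_in = 53.170 Tg/yr.
Flux to the second box = ΣF_in − (24.27 + 8.404) = 20.496 Tg/yr.
At steady state the output of the second box equals its input, 20.496 Tg/yr.
τ = M / F = 1695 / 20.496 = 82.70 yr.

83 yr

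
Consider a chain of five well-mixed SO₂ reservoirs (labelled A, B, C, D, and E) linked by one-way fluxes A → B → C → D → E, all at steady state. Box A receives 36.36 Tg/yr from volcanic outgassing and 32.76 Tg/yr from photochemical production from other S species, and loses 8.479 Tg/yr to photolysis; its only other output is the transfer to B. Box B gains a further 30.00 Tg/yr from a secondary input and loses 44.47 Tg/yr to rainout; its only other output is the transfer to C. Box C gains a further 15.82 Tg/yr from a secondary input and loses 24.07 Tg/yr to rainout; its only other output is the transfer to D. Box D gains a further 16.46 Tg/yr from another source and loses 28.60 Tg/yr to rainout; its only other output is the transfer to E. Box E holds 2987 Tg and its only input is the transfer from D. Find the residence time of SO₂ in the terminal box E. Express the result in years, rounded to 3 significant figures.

116 yr

Box A: F(A→B) = (36.36 + 32.76) − 8.479 = 60.641 Tg/yr.
Box B: F(B→C) = (60.641 + 30.00) − 44.47 = 46.171 Tg/yr.
Box C: F(C→D) = (46.171 + 15.82) − 24.07 = 37.921 Tg/yr.
Box D: F(D→E) = (37.921 + 16.46) − 28.60 = 25.781 Tg/yr.
Box E throughput = its input = 25.781 Tg/yr; τ = 2987 / 25.781 = 115.9 yr.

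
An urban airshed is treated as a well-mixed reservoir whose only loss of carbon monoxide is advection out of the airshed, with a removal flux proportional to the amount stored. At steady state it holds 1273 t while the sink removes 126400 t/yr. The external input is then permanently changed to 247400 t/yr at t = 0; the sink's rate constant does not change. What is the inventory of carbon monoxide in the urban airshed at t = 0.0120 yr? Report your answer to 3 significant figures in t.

τ = M₀/F₀ = 1273/126400 = 0.01007 yr; rate constant k = 1/τ.
New steady state M_∞ = F₁/k = F₁·τ = 247400 × 0.01007 = 2491.6 t.
M(t) = M_∞ + (M₀ − M_∞)·e^(−t/τ); t/τ = 0.0120/0.01007 = 1.192, so e^(−t/τ) = 0.3038.
M(t) = 2491.6 − 1219 × 0.3038 = 2121.4 t.

2120 t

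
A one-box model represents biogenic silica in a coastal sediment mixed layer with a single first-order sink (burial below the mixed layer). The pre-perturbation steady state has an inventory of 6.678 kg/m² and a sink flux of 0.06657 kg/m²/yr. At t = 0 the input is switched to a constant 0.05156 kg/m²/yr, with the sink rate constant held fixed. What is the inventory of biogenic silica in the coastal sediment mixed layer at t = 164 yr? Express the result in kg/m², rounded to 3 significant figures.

5.47 kg/m²

τ = M₀/F₀ = 6.678/0.06657 = 100.3 yr; rate constant k = 1/τ.
New steady state M_∞ = F₁/k = F₁·τ = 0.05156 × 100.3 = 5.1723 kg/m².
M(t) = M_∞ + (M₀ − M_∞)·e^(−t/τ); t/τ = 164/100.3 = 1.635, so e^(−t/τ) = 0.1950.
M(t) = 5.1723 + 1.506 × 0.1950 = 5.4659 kg/m².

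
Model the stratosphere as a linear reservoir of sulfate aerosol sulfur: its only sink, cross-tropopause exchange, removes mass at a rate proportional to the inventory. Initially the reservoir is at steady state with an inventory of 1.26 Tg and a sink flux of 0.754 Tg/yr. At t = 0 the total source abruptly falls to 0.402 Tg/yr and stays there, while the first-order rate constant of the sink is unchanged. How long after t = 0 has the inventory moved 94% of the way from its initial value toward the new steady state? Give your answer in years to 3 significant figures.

4.70 yr

τ = M₀/F₀ = 1.26/0.754 = 1.671 yr.
The remaining gap fraction is e^(−t/τ); 94% covered ⇒ e^(−t/τ) = 0.0600.
t = −τ ln(0.0600) = 1.671 × 2.813 = 4.701 yr.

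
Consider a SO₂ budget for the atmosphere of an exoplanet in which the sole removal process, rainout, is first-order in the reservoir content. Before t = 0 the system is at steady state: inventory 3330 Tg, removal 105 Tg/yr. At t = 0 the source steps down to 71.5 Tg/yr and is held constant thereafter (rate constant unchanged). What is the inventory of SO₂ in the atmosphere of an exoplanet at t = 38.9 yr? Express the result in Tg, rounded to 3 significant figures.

Residence time τ = M₀/F₀ = 31.71 yr. The eventual steady state is M_∞ = M₀·(F₁/F₀) = 3330 × 71.5/105 = 2267.6 Tg.
The anomaly ΔM(t) = M(t) − M_∞ decays as ΔM₀·e^(−t/τ) with ΔM₀ = 3330 − 2267.6 = 1062 Tg.
At t = 38.9 yr, e^(−t/τ) = e^(−1.227) = 0.2933, so ΔM = 311.6 Tg and M = 2267.6 + 311.6 = 2579.2 Tg.

2580 Tg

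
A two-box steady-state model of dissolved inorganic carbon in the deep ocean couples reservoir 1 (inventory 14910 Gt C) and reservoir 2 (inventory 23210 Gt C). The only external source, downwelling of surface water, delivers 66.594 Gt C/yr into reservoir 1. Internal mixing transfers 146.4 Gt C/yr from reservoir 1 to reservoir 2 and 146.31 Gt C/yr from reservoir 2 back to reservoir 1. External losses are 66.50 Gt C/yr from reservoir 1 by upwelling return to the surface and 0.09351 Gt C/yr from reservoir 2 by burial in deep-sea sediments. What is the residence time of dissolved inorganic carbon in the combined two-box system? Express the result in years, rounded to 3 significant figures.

Residence time in the combined system uses the total inventory and the total *external* removal — internal exchanges between the two boxes cancel.
M_total = 14910 + 23210 = 38120 Gt C.
ΣF_external_out = 66.50 + 0.09351 = 66.594 Gt C/yr.
τ = M_total / ΣF_ext = 38120 / 66.594 = 572.4 yr.

572 yr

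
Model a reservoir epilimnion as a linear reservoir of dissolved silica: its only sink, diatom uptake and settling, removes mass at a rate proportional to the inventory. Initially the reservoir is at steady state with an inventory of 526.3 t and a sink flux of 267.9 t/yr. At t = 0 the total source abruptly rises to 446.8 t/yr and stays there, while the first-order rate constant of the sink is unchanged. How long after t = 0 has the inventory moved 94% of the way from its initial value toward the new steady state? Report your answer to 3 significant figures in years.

5.53 yr

τ = M₀/F₀ = 526.3/267.9 = 1.965 yr.
The remaining gap fraction is e^(−t/τ); 94% covered ⇒ e^(−t/τ) = 0.0600.
t = −τ ln(0.0600) = 1.965 × 2.813 = 5.527 yr.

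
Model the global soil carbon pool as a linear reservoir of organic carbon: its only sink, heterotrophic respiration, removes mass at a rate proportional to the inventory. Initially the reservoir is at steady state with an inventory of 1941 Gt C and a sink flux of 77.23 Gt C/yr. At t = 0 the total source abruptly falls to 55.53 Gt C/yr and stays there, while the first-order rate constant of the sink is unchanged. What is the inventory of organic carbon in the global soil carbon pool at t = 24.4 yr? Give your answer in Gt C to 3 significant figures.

1600 Gt C

τ = M₀/F₀ = 1941/77.23 = 25.13 yr; rate constant k = 1/τ.
New steady state M_∞ = F₁/k = F₁·τ = 55.53 × 25.13 = 1395.6 Gt C.
M(t) = M_∞ + (M₀ − M_∞)·e^(−t/τ); t/τ = 24.4/25.13 = 0.9708, so e^(−t/τ) = 0.3788.
M(t) = 1395.6 + 545.4 × 0.3788 = 1602.2 Gt C.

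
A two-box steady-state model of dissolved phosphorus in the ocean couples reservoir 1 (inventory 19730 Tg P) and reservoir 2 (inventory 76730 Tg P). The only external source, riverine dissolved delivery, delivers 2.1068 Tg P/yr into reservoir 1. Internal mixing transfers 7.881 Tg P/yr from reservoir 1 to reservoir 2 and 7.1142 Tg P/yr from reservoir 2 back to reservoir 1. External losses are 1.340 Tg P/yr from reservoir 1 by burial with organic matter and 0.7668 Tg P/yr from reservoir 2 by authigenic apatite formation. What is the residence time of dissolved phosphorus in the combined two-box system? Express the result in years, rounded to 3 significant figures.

45800 yr

Residence time in the combined system uses the total inventory and the total *external* removal — internal exchanges between the two boxes cancel.
M_total = 19730 + 76730 = 96460 Tg P.
ΣF_external_out = 1.340 + 0.7668 = 2.1068 Tg P/yr.
τ = M_total / ΣF_ext = 96460 / 2.1068 = 45790 yr.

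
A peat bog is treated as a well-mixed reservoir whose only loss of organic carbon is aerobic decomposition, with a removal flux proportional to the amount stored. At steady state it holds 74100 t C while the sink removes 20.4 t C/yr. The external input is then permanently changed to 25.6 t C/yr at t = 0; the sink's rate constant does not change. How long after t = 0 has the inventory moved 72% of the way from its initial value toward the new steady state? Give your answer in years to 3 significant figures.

4620 yr

τ = M₀/F₀ = 74100/20.4 = 3632 yr.
The remaining gap fraction is e^(−t/τ); 72% covered ⇒ e^(−t/τ) = 0.280.
t = −τ ln(0.280) = 3632 × 1.273 = 4624 yr.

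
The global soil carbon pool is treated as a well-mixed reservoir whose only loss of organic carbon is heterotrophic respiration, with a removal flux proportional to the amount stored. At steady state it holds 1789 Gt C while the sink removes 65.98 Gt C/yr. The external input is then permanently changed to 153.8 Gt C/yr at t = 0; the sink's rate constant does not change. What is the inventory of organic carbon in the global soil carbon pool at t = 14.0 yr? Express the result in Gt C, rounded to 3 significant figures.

2750 Gt C

Residence time τ = M₀/F₀ = 27.11 yr. The eventual steady state is M_∞ = M₀·(F₁/F₀) = 1789 × 153.8/65.98 = 4170.2 Gt C.
The anomaly ΔM(t) = M(t) − M_∞ decays as ΔM₀·e^(−t/τ) with ΔM₀ = 1789 − 4170.2 = −2381 Gt C.
At t = 14.0 yr, e^(−t/τ) = e^(−0.5163) = 0.5967, so ΔM = −1421 Gt C and M = 4170.2 − 1421 = 2749.3 Gt C.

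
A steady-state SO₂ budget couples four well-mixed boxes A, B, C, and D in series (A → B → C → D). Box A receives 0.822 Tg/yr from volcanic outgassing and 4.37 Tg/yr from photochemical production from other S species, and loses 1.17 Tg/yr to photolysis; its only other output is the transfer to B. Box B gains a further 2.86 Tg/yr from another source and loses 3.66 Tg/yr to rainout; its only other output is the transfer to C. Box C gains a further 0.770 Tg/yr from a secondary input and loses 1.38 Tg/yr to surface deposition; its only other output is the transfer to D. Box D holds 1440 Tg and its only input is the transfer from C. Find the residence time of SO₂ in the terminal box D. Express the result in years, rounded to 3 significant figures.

551 yr

Box A: F(A→B) = (0.822 + 4.37) − 1.17 = 4.0220 Tg/yr.
Box B: F(B→C) = (4.0220 + 2.86) − 3.66 = 3.2220 Tg/yr.
Box C: F(C→D) = (3.2220 + 0.770) − 1.38 = 2.6120 Tg/yr.
Box D throughput = its input = 2.6120 Tg/yr; τ = 1440 / 2.6120 = 551.3 yr.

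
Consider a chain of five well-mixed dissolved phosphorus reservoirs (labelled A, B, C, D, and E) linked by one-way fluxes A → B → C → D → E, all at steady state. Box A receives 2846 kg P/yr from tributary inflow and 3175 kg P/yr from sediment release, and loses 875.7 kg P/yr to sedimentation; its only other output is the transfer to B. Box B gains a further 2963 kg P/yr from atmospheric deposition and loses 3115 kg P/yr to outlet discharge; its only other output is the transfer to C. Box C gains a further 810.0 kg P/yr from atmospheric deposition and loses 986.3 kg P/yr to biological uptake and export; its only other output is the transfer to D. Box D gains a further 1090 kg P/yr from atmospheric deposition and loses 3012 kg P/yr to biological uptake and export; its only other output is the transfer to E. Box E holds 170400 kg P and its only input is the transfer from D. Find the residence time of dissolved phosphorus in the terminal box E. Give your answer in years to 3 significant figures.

58.9 yr

Box A: F(A→B) = (2846 + 3175) − 875.7 = 5145.3 kg P/yr.
Box B: F(B→C) = (5145.3 + 2963) − 3115 = 4993.3 kg P/yr.
Box C: F(C→D) = (4993.3 + 810.0) − 986.3 = 4817.0 kg P/yr.
Box D: F(D→E) = (4817.0 + 1090) − 3012 = 2895.0 kg P/yr.
Box E throughput = its input = 2895.0 kg P/yr; τ = 170400 / 2895.0 = 58.86 yr.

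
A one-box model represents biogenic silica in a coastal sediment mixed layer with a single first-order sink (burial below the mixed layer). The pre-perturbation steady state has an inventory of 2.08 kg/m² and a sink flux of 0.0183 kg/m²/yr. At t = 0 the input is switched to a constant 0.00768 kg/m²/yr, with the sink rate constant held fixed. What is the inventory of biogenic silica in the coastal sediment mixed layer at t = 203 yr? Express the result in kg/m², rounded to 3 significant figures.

1.08 kg/m²

τ = M₀/F₀ = 2.08/0.0183 = 113.7 yr; rate constant k = 1/τ.
New steady state M_∞ = F₁/k = F₁·τ = 0.00768 × 113.7 = 0.87292 kg/m².
M(t) = M_∞ + (M₀ − M_∞)·e^(−t/τ); t/τ = 203/113.7 = 1.786, so e^(−t/τ) = 0.1676.
M(t) = 0.87292 + 1.207 × 0.1676 = 1.0753 kg/m².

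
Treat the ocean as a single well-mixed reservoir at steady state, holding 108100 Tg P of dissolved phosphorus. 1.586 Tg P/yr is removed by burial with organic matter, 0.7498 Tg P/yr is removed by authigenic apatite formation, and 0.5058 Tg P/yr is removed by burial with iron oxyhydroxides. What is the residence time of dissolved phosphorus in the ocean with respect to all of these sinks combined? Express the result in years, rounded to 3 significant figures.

Total removal flux = 1.586 + 0.7498 + 0.5058 = 2.8416 Tg P/yr.
τ = M / ΣF_out = 108100 / 2.8416 = 38040 yr.

38000 yr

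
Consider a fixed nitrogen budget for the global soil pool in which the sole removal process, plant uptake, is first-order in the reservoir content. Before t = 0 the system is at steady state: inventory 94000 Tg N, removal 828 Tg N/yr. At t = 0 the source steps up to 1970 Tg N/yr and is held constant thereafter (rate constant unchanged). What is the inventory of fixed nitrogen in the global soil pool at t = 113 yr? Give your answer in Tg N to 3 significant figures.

The sink rate constant is k = F₀/M₀ = 828/94000 = 0.008809 yr⁻¹.
Solving dM/dt = F₁ − kM with M(0) = M₀ gives M(t) = F₁/k + (M₀ − F₁/k)·e^(−kt).
F₁/k = 1970/0.008809 = 223650 Tg N; kt = 0.008809 × 113 = 0.9954, e^(−kt) = 0.3696.
M(113) = 223650 + (94000 − 223650) × 0.3696 = 223650 − 47920 = 175730 Tg N.

176000 Tg N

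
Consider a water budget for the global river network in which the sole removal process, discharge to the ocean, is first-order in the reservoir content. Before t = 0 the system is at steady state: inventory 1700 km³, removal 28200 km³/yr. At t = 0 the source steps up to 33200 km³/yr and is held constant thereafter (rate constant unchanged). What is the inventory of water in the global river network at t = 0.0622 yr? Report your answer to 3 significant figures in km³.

1890 km³

Residence time τ = M₀/F₀ = 0.06028 yr. The eventual steady state is M_∞ = M₀·(F₁/F₀) = 1700 × 33200/28200 = 2001.4 km³.
The anomaly ΔM(t) = M(t) − M_∞ decays as ΔM₀·e^(−t/τ) with ΔM₀ = 1700 − 2001.4 = −301.4 km³.
At t = 0.0622 yr, e^(−t/τ) = e^(−1.032) = 0.3564, so ΔM = −107.4 km³ and M = 2001.4 − 107.4 = 1894.0 km³.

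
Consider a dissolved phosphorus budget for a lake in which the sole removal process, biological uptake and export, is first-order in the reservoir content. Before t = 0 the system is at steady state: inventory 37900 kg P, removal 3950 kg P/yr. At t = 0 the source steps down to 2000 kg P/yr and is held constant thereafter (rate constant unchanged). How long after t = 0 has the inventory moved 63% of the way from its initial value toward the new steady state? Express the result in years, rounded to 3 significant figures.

9.54 yr

τ = M₀/F₀ = 37900/3950 = 9.595 yr.
The remaining gap fraction is e^(−t/τ); 63% covered ⇒ e^(−t/τ) = 0.370.
t = −τ ln(0.370) = 9.595 × 0.9943 = 9.540 yr.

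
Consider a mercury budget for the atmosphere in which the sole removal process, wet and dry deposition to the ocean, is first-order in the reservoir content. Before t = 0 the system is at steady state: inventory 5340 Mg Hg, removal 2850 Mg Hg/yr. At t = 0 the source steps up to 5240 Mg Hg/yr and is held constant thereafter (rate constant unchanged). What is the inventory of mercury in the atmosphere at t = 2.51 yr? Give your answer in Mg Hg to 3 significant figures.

8650 Mg Hg

Residence time τ = M₀/F₀ = 1.874 yr. The eventual steady state is M_∞ = M₀·(F₁/F₀) = 5340 × 5240/2850 = 9818.1 Mg Hg.
The anomaly ΔM(t) = M(t) − M_∞ decays as ΔM₀·e^(−t/τ) with ΔM₀ = 5340 − 9818.1 = −4478 Mg Hg.
At t = 2.51 yr, e^(−t/τ) = e^(−1.340) = 0.2619, so ΔM = −1173 Mg Hg and M = 9818.1 − 1173 = 8645.1 Mg Hg.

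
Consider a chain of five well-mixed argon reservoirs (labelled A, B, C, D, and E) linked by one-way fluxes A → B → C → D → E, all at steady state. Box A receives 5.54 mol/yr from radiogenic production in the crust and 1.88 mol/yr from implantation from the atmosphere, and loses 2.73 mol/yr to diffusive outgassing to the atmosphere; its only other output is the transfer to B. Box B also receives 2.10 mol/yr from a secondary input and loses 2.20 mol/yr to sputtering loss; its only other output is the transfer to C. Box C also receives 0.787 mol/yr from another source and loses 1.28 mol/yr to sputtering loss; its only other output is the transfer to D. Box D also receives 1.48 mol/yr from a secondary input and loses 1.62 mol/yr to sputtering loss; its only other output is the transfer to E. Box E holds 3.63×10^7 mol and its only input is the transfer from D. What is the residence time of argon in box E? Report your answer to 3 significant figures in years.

Box A: F(A→B) = (5.54 + 1.88) − 2.73 = 4.6900 mol/yr.
Box B: F(B→C) = (4.6900 + 2.10) − 2.20 = 4.5900 mol/yr.
Box C: F(C→D) = (4.5900 + 0.787) − 1.28 = 4.0970 mol/yr.
Box D: F(D→E) = (4.0970 + 1.48) − 1.62 = 3.9570 mol/yr.
Box E throughput = its input = 3.9570 mol/yr; τ = 3.63×10^7 / 3.9570 = 9.174×10^6 yr.

9.17×10^6 yr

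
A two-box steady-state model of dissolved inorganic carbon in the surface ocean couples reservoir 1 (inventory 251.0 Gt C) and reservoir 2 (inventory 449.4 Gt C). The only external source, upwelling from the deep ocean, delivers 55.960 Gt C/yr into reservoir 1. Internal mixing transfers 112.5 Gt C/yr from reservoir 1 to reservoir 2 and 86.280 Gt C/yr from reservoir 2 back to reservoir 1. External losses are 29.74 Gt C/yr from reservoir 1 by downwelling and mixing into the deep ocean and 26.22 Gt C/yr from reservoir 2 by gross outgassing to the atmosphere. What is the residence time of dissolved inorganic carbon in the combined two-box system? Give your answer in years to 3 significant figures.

Residence time in the combined system uses the total inventory and the total *external* removal — internal exchanges between the two boxes cancel.
M_total = 251.0 + 449.4 = 700.40 Gt C.
ΣF_external_out = 29.74 + 26.22 = 55.960 Gt C/yr.
τ = M_total / ΣF_ext = 700.40 / 55.960 = 12.52 yr.

12.5 yr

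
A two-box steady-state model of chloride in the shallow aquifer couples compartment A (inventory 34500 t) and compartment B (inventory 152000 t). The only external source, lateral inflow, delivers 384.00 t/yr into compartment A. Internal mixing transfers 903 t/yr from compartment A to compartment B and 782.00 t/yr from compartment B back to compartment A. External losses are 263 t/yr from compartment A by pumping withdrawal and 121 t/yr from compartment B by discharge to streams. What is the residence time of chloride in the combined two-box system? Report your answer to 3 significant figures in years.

Treat the two boxes together as one reservoir: the mixing fluxes between them are internal recycling, so τ = ΣM / Σ(external losses).
M_total = 34500 + 152000 = 186500 t.
ΣF_external_out = 263 + 121 = 384.00 t/yr.
τ = M_total / ΣF_ext = 186500 / 384.00 = 485.7 yr.

486 yr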